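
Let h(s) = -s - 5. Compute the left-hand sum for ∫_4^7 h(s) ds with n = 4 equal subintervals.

-30.375

Δs = (7 − 4)/4 = 0.75.
Left endpoints: 4, 4.75, 5.5, 6.25.
h(4) = -9, h(4.75) = -9.75, h(5.5) = -10.5, h(6.25) = -11.25.
Sum = Δs · [h(4) + h(4.75) + h(5.5) + h(6.25)].
Sum = -30.375.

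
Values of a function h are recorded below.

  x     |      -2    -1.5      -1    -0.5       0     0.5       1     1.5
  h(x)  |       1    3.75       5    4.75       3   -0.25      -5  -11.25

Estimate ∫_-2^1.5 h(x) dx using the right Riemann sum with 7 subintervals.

Δx = 0.5.
Sum = 0.5·[3.75 + 5 + 4.75 + 3 + (-0.25) + (-5) + (-11.25)] = 0.

0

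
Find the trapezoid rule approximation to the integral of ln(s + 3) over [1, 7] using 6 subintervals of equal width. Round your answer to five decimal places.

Δs = (7 − 1)/6 = 1.
f(1) ≈ 1.38629, f(2) ≈ 1.60944, f(3) ≈ 1.79176, f(4) ≈ 1.94591, f(5) ≈ 2.07944, f(6) ≈ 2.19722, f(7) ≈ 2.30259.
T_6 = (Δs/2)·[f(s_0) + 2f(s_1) + ... + 2f(s_{5}) + f(s_6)].
Sum ≈ 11.46821.

11.46821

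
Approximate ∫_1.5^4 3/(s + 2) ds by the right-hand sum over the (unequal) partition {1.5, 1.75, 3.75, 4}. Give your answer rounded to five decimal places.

Subinterval widths: 0.25, 2, 0.25.
Right endpoints: 1.75, 3.75, 4.
f(1.75) = 0.8, f(3.75) = 12/23, f(4) = 0.5.
Sum = Σ Δs_i · f(s_i).
Sum ≈ 1.36848.

1.36848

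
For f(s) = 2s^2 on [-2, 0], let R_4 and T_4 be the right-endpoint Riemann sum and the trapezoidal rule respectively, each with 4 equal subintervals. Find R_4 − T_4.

R_4 = 3.5.
T_4 = 5.5.
R_4 − T_4 = -2.

-2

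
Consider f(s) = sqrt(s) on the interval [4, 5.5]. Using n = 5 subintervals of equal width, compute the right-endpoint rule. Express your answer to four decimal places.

3.3173

Δs = (5.5 − 4)/5 = 0.3.
Right endpoints: 4.3, 4.6, 4.9, 5.2, 5.5.
f(4.3) ≈ 2.0736, f(4.6) ≈ 2.1448, f(4.9) ≈ 2.2136, f(5.2) ≈ 2.2804, f(5.5) ≈ 2.3452.
Sum = Δs · [f(4.3) + f(4.6) + f(4.9) + f(5.2) + f(5.5)].
Sum ≈ 3.3173.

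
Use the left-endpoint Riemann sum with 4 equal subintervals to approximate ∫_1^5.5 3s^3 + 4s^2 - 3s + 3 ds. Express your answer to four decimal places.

Δs = (5.5 − 1)/4 = 1.125.
Left endpoints: 1, 2.125, 3.25, 4.375.
f(1) = 7, f(2.125) = 22259/512, f(3.25) = 138.484375, f(4.375) = 162641/512.
Sum = Δs · [f(1) + f(2.125) + f(3.25) + f(4.375)].
Sum ≈ 569.9443.

569.9443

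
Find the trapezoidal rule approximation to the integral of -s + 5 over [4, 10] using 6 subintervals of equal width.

-12

Δs = (10 − 4)/6 = 1.
f(4) = 1, f(5) = 0, f(6) = -1, f(7) = -2, f(8) = -3, f(9) = -4, f(10) = -5.
T_6 = (Δs/2)·[f(s_0) + 2f(s_1) + ... + 2f(s_{5}) + f(s_6)].
Sum = -12.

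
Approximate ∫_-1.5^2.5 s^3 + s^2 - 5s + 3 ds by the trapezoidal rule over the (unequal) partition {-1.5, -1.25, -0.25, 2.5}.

31.78125

Subinterval widths: 0.25, 1, 2.75.
f(-1.5) = 9.375, f(-1.25) = 8.859375, f(-0.25) = 4.296875, f(2.5) = 12.375.
On each subinterval the trapezoid contributes (Δs_i/2)·[f(s_{i-1}) + f(s_i)].
Sum = 31.78125.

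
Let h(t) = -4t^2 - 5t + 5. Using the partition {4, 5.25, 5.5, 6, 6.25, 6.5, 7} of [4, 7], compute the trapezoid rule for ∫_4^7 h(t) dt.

Subinterval widths: 1.25, 0.25, 0.5, 0.25, 0.25, 0.5.
h(4) = -79, h(5.25) = -131.5, h(5.5) = -143.5, h(6) = -169, h(6.25) = -182.5, h(6.5) = -196.5, h(7) = -226.
On each subinterval the trapezoid contributes (Δt_i/2)·[h(t_{i-1}) + h(t_i)].
Sum = -441.

-441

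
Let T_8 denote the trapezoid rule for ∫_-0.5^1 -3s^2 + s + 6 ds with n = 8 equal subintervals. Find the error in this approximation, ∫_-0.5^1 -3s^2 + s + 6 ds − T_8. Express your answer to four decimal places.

0.0264

Exact integral: ∫_-0.5^1 f(s) ds = 8.25.
T_8 ≈ 8.223633.
Error ≈ 8.25 − 8.223633 ≈ 0.0264.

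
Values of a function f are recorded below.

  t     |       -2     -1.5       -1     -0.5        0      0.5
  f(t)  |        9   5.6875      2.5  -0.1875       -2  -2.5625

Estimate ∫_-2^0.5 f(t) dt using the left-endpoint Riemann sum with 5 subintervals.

Δt = 0.5.
Sum = 0.5·[9 + 5.6875 + 2.5 + (-0.1875) + (-2)] = 7.5.

7.5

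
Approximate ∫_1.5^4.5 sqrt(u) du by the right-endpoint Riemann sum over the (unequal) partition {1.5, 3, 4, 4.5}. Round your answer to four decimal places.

Subinterval widths: 1.5, 1, 0.5.
Right endpoints: 3, 4, 4.5.
f(3) ≈ 1.7321, f(4) ≈ 2.0000, f(4.5) ≈ 2.1213.
Sum = Σ Δu_i · f(u_i).
Sum ≈ 5.6587.

5.6587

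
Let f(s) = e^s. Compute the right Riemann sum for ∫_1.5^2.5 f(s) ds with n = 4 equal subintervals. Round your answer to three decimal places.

Δs = (2.5 − 1.5)/4 = 0.25.
Right endpoints: 1.75, 2, 2.25, 2.5.
f(1.75) ≈ 5.755, f(2) ≈ 7.389, f(2.25) ≈ 9.488, f(2.5) ≈ 12.182.
Sum = Δs · [f(1.75) + f(2) + f(2.25) + f(2.5)].
Sum ≈ 8.703.

8.703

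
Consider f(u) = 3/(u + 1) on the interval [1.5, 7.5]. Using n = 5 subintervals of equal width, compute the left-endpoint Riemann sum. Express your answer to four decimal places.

4.2310

Δu = (7.5 − 1.5)/5 = 1.2.
Left endpoints: 1.5, 2.7, 3.9, 5.1, 6.3.
f(1.5) = 1.2, f(2.7) = 30/37, f(3.9) = 30/49, f(5.1) = 30/61, f(6.3) = 30/73.
Sum = Δu · [f(1.5) + f(2.7) + f(3.9) + f(5.1) + f(6.3)].
Sum ≈ 4.2310.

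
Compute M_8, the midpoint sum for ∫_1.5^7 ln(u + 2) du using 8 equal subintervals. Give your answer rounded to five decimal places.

9.89378

Δu = (7 − 1.5)/8 = 0.6875.
Midpoints: 1.84375, 2.53125, 3.21875, 3.90625, 4.59375, 5.28125, 5.96875, 6.65625.
f(1.84375) ≈ 1.34645, f(2.53125) ≈ 1.51100, f(3.21875) ≈ 1.65226, f(3.90625) ≈ 1.77601, f(4.59375) ≈ 1.88612, f(5.28125) ≈ 1.98530, f(5.96875) ≈ 2.07553, f(6.65625) ≈ 2.15828.
Sum = Δu · [f(1.84375) + f(2.53125) + f(3.21875) + ...].
Sum ≈ 9.89378.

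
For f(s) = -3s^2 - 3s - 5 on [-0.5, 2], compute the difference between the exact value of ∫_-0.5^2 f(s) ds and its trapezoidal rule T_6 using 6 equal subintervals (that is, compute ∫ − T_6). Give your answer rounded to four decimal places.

Exact integral: ∫_-0.5^2 f(s) ds = -26.25.
T_6 ≈ -26.467014.
Error ≈ -26.25 − (-26.467014) ≈ 0.2170.

0.2170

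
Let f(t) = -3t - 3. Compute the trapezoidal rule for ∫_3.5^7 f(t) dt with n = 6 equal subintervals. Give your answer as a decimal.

-65.625

Δt = (7 − 3.5)/6 = 7/12.
f(3.5) = -13.5, f(49/12) = -15.25, f(14/3) = -17, f(5.25) = -18.75, f(35/6) = -20.5, f(77/12) = -22.25, f(7) = -24.
T_6 = (Δt/2)·[f(t_0) + 2f(t_1) + ... + 2f(t_{5}) + f(t_6)].
Sum = -65.625.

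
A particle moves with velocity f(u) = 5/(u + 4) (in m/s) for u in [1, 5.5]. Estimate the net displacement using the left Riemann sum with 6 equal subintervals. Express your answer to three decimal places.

3.394

Δu = (5.5 − 1)/6 = 0.75.
Left endpoints: 1, 1.75, 2.5, 3.25, 4, 4.75.
f(1) = 1, f(1.75) = 20/23, f(2.5) = 10/13, f(3.25) = 20/29, f(4) = 0.625, f(4.75) = 4/7.
Sum = Δu · [f(1) + f(1.75) + f(2.5) + ...].
Sum ≈ 3.394.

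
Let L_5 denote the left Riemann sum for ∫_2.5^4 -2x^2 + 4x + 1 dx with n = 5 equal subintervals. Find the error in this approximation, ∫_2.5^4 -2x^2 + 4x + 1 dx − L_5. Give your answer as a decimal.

-1.98

Exact integral: ∫_2.5^4 f(x) dx = -11.25.
L_5 = -9.27.
Error = -11.25 − (-9.27) = -1.98.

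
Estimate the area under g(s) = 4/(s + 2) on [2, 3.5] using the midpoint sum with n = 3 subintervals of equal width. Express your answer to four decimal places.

1.2726

Δs = (3.5 − 2)/3 = 0.5.
Midpoints: 2.25, 2.75, 3.25.
g(2.25) = 16/17, g(2.75) = 16/19, g(3.25) = 16/21.
Sum = Δs · [g(2.25) + g(2.75) + g(3.25)].
Sum ≈ 1.2726.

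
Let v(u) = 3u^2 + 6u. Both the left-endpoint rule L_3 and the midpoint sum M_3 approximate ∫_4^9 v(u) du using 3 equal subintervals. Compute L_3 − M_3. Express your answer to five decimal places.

-177.08333

L_3 ≈ 679.4444444.
M_3 ≈ 856.5277778.
L_3 − M_3 ≈ -177.08333.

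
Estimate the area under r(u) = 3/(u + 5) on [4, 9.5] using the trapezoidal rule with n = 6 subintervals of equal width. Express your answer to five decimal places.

1.43236

Δu = (9.5 − 4)/6 = 11/12.
r(4) = 1/3, r(59/12) = 36/119, r(35/6) = 18/65, r(6.75) = 12/47, r(23/3) = 9/38, r(103/12) = 36/163, r(9.5) = 6/29.
T_6 = (Δu/2)·[r(u_0) + 2r(u_1) + ... + 2r(u_{5}) + r(u_6)].
Sum ≈ 1.43236.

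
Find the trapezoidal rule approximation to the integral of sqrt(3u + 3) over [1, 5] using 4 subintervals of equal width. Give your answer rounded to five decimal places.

13.68315

Δu = (5 − 1)/4 = 1.
f(1) ≈ 2.44949, f(2) ≈ 3.00000, f(3) ≈ 3.46410, f(4) ≈ 3.87298, f(5) ≈ 4.24264.
T_4 = (Δu/2)·[f(u_0) + 2f(u_1) + 2f(u_2) + 2f(u_3) + f(u_4)].
Sum ≈ 13.68315.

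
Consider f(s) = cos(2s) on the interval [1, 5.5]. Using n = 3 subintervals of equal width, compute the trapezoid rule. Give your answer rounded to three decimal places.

-0.102

Δs = (5.5 − 1)/3 = 1.5.
f(1) ≈ -0.416, f(2.5) ≈ 0.284, f(4) ≈ -0.146, f(5.5) ≈ 0.004.
T_3 = (Δs/2)·[f(s_0) + 2f(s_1) + 2f(s_2) + f(s_3)].
Sum ≈ -0.102.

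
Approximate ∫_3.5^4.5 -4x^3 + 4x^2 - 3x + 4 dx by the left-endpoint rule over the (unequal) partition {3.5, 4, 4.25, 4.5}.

-175.390625

Subinterval widths: 0.5, 0.25, 0.25.
Left endpoints: 3.5, 4, 4.25.
f(3.5) = -129, f(4) = -200, f(4.25) = -243.5625.
Sum = Σ Δx_i · f(x_i).
Sum = -175.390625.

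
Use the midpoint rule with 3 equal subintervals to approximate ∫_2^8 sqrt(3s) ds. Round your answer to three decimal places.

Δs = (8 − 2)/3 = 2.
Midpoints: 3, 5, 7.
f(3) ≈ 3.000, f(5) ≈ 3.873, f(7) ≈ 4.583.
Sum = Δs · [f(3) + f(5) + f(7)].
Sum ≈ 22.911.

22.911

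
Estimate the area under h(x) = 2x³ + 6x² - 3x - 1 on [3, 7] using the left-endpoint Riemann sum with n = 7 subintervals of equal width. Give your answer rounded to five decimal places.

1490.12245

Δx = (7 − 3)/7 = 4/7.
Left endpoints: 3, 25/7, 29/7, 33/7, 37/7, 41/7, 45/7.
h(3) = 98, h(25/7) = 53482/343, h(29/7) = 79494/343, h(33/7) = 112418/343, h(37/7) = 153022/343, h(41/7) = 202074/343, h(45/7) = 260342/343.
Sum = Δx · [h(3) + h(25/7) + h(29/7) + ...].
Sum ≈ 1490.12245.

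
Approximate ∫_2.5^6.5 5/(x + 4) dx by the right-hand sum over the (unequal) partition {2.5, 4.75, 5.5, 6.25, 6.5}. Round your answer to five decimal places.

Subinterval widths: 2.25, 0.75, 0.75, 0.25.
Right endpoints: 4.75, 5.5, 6.25, 6.5.
f(4.75) = 4/7, f(5.5) = 10/19, f(6.25) = 20/41, f(6.5) = 10/21.
Sum = Σ Δx_i · f(x_i).
Sum ≈ 2.16535.

2.16535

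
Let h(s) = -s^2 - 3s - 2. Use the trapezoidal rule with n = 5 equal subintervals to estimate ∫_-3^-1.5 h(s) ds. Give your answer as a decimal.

-0.7725

Δs = (-1.5 − (-3))/5 = 0.3.
h(-3) = -2, h(-2.7) = -1.19, h(-2.4) = -0.56, h(-2.1) = -0.11, h(-1.8) = 0.16, h(-1.5) = 0.25.
T_5 = (Δs/2)·[h(s_0) + 2h(s_1) + ... + 2h(s_{4}) + h(s_5)].
Sum = -0.7725.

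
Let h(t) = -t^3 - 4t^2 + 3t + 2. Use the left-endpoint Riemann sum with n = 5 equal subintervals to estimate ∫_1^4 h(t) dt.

Δt = (4 − 1)/5 = 0.6.
Left endpoints: 1, 1.6, 2.2, 2.8, 3.4.
h(1) = 0, h(1.6) = -7.536, h(2.2) = -21.408, h(2.8) = -42.912, h(3.4) = -73.344.
Sum = Δt · [h(1) + h(1.6) + h(2.2) + h(2.8) + h(3.4)].
Sum = -87.12.

-87.12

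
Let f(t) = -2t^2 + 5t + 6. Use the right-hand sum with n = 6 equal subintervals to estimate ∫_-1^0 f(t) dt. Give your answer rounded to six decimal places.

3.407407

Δt = (0 − (-1))/6 = 1/6.
Right endpoints: -5/6, -2/3, -0.5, -1/3, -1/6, 0.
f(-5/6) = 4/9, f(-2/3) = 16/9, f(-0.5) = 3, f(-1/3) = 37/9, f(-1/6) = 46/9, f(0) = 6.
Sum = Δt · [f(-5/6) + f(-2/3) + f(-0.5) + ...].
Sum ≈ 3.407407.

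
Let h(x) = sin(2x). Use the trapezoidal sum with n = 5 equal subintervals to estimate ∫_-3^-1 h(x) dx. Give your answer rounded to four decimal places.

0.6511

Δx = (-1 − (-3))/5 = 0.4.
h(-3) ≈ 0.2794, h(-2.6) ≈ 0.8835, h(-2.2) ≈ 0.9516, h(-1.8) ≈ 0.4425, h(-1.4) ≈ -0.3350, h(-1) ≈ -0.9093.
T_5 = (Δx/2)·[h(x_0) + 2h(x_1) + ... + 2h(x_{4}) + h(x_5)].
Sum ≈ 0.6511.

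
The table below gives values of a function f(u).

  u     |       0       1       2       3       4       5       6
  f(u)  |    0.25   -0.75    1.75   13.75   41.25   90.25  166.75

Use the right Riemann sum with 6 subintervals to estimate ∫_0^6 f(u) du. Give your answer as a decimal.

Δu = 1.
Sum = 1·[(-0.75) + 1.75 + 13.75 + 41.25 + 90.25 + 166.75] = 313.

313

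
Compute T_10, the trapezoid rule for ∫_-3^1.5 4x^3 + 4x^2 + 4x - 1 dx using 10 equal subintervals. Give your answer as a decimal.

Δx = (1.5 − (-3))/10 = 0.45.
f(-3) = -85, f(-2.55) = -51.5155, f(-2.1) = -28.804, f(-1.65) = -14.6785, f(-1.2) = -6.952, f(-0.75) = -3.4375, f(-0.3) = -1.948, f(0.15) = -0.2965, f(0.6) = 3.704, f(1.05) = 12.2405, f(1.5) = 27.5.
T_10 = (Δx/2)·[f(x_0) + 2f(x_1) + ... + 2f(x_{9}) + f(x_10)].
Sum = -54.196875.

-54.196875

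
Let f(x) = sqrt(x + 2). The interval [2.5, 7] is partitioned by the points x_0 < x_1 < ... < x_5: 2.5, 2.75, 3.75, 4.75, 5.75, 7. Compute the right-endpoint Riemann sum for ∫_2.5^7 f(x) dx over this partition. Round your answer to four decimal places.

12.0747

Subinterval widths: 0.25, 1, 1, 1, 1.25.
Right endpoints: 2.75, 3.75, 4.75, 5.75, 7.
f(2.75) ≈ 2.1794, f(3.75) ≈ 2.3979, f(4.75) ≈ 2.5981, f(5.75) ≈ 2.7839, f(7) ≈ 3.0000.
Sum = Σ Δx_i · f(x_i).
Sum ≈ 12.0747.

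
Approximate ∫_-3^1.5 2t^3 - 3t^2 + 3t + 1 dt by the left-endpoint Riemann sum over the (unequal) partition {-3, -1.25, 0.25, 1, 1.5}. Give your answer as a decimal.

-170.0703125

Subinterval widths: 1.75, 1.5, 0.75, 0.5.
Left endpoints: -3, -1.25, 0.25, 1.
f(-3) = -89, f(-1.25) = -11.34375, f(0.25) = 1.59375, f(1) = 3.
Sum = Σ Δt_i · f(t_i).
Sum = -170.0703125.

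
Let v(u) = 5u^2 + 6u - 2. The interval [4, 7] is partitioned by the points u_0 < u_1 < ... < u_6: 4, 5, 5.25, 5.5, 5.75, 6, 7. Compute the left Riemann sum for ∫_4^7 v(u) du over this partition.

Subinterval widths: 1, 0.25, 0.25, 0.25, 0.25, 1.
Left endpoints: 4, 5, 5.25, 5.5, 5.75, 6.
v(4) = 102, v(5) = 153, v(5.25) = 167.3125, v(5.5) = 182.25, v(5.75) = 197.8125, v(6) = 214.
Sum = Σ Δu_i · v(u_i).
Sum = 491.09375.

491.09375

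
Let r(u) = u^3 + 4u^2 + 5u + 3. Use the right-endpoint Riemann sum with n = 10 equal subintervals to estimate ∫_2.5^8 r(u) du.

2050.00984375

Δu = (8 − 2.5)/10 = 0.55.
Right endpoints: 3.05, 3.6, 4.15, 4.7, 5.25, 5.8, 6.35, 6.9, 7.45, 8.
r(3.05) = 83.832625, r(3.6) = 119.496, r(4.15) = 164.113375, r(4.7) = 218.683, r(5.25) = 284.203125, r(5.8) = 361.672, r(6.35) = 452.087875, r(6.9) = 556.449, r(7.45) = 675.753625, r(8) = 811.
Sum = Δu · [r(3.05) + r(3.6) + r(4.15) + ...].
Sum = 2050.00984375.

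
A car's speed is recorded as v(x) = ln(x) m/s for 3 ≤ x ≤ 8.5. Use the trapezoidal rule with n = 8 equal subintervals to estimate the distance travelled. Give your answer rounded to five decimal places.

9.38625

Δx = (8.5 − 3)/8 = 0.6875.
v(3) ≈ 1.09861, v(3.6875) ≈ 1.30495, v(4.375) ≈ 1.47591, v(5.0625) ≈ 1.62186, v(5.75) ≈ 1.74920, v(6.4375) ≈ 1.86214, v(7.125) ≈ 1.96361, v(7.8125) ≈ 2.05573, v(8.5) ≈ 2.14007.
T_8 = (Δx/2)·[v(x_0) + 2v(x_1) + ... + 2v(x_{7}) + v(x_8)].
Sum ≈ 9.38625.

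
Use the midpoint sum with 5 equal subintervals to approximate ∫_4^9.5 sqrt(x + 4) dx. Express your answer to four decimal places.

Δx = (9.5 − 4)/5 = 1.1.
Midpoints: 4.55, 5.65, 6.75, 7.85, 8.95.
f(4.55) ≈ 2.9240, f(5.65) ≈ 3.1064, f(6.75) ≈ 3.2787, f(7.85) ≈ 3.4424, f(8.95) ≈ 3.5986.
Sum = Δx · [f(4.55) + f(5.65) + f(6.75) + f(7.85) + f(8.95)].
Sum ≈ 17.9852.

17.9852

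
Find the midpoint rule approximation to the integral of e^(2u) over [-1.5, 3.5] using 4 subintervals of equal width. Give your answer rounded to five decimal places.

Δu = (3.5 − (-1.5))/4 = 1.25.
Midpoints: -0.875, 0.375, 1.625, 2.875.
f(-0.875) ≈ 0.17377, f(0.375) ≈ 2.11700, f(1.625) ≈ 25.79034, f(2.875) ≈ 314.19066.
Sum = Δu · [f(-0.875) + f(0.375) + f(1.625) + f(2.875)].
Sum ≈ 427.83972.

427.83972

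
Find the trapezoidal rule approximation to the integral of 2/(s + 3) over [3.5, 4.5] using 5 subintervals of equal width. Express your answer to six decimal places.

Δs = (4.5 − 3.5)/5 = 0.2.
f(3.5) = 4/13, f(3.7) = 20/67, f(3.9) = 20/69, f(4.1) = 20/71, f(4.3) = 20/73, f(4.5) = 4/15.
T_5 = (Δs/2)·[f(s_0) + 2f(s_1) + ... + 2f(s_{4}) + f(s_5)].
Sum ≈ 0.286241.

0.286241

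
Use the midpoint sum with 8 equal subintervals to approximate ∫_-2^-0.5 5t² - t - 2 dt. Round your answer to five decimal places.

Δt = (-0.5 − (-2))/8 = 0.1875.
Midpoints: -1.90625, -1.71875, -1.53125, -1.34375, -1.15625, -0.96875, -0.78125, -0.59375.
f(-1.90625) = 18509/1024, f(-1.71875) = 14837/1024, f(-1.53125) = 11525/1024, f(-1.34375) = 8573/1024, f(-1.15625) = 5981/1024, f(-0.96875) = 3749/1024, f(-0.78125) = 1877/1024, f(-0.59375) = 365/1024.
Sum = Δt · [f(-1.90625) + f(-1.71875) + f(-1.53125) + ...].
Sum ≈ 11.97803.

11.97803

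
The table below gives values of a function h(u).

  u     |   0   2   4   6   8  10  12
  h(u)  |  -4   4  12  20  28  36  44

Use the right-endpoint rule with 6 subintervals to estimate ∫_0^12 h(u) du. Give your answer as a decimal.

288

Δu = 2.
Sum = 2·[4 + 12 + 20 + 28 + 36 + 44] = 288.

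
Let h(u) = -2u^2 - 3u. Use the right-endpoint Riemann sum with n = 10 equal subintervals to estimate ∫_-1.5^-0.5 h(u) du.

0.88

Δu = (-0.5 − (-1.5))/10 = 0.1.
Right endpoints: -1.4, -1.3, -1.2, -1.1, -1, -0.9, -0.8, -0.7, -0.6, -0.5.
h(-1.4) = 0.28, h(-1.3) = 0.52, h(-1.2) = 0.72, h(-1.1) = 0.88, h(-1) = 1, h(-0.9) = 1.08, h(-0.8) = 1.12, h(-0.7) = 1.12, h(-0.6) = 1.08, h(-0.5) = 1.
Sum = Δu · [h(-1.4) + h(-1.3) + h(-1.2) + ...].
Sum = 0.88.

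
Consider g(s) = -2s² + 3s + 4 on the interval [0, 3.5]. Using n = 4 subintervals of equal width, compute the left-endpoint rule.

Δs = (3.5 − 0)/4 = 0.875.
Left endpoints: 0, 0.875, 1.75, 2.625.
g(0) = 4, g(0.875) = 5.09375, g(1.75) = 3.125, g(2.625) = -1.90625.
Sum = Δs · [g(0) + g(0.875) + g(1.75) + g(2.625)].
Sum = 9.0234375.

9.0234375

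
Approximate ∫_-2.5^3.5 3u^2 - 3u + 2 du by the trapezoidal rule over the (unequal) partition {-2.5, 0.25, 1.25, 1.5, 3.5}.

Subinterval widths: 2.75, 1, 0.25, 2.
f(-2.5) = 28.25, f(0.25) = 1.4375, f(1.25) = 2.9375, f(1.5) = 4.25, f(3.5) = 28.25.
On each subinterval the trapezoid contributes (Δu_i/2)·[f(u_{i-1}) + f(u_i)].
Sum = 76.40625.

76.40625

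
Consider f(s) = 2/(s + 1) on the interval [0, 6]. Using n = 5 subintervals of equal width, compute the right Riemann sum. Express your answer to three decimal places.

3.075

Δs = (6 − 0)/5 = 1.2.
Right endpoints: 1.2, 2.4, 3.6, 4.8, 6.
f(1.2) = 10/11, f(2.4) = 10/17, f(3.6) = 10/23, f(4.8) = 10/29, f(6) = 2/7.
Sum = Δs · [f(1.2) + f(2.4) + f(3.6) + f(4.8) + f(6)].
Sum ≈ 3.075.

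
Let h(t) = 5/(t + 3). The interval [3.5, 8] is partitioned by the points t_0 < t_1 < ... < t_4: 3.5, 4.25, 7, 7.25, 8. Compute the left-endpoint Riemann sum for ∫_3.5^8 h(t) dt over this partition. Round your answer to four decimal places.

2.9643

Subinterval widths: 0.75, 2.75, 0.25, 0.75.
Left endpoints: 3.5, 4.25, 7, 7.25.
h(3.5) = 10/13, h(4.25) = 20/29, h(7) = 0.5, h(7.25) = 20/41.
Sum = Σ Δt_i · h(t_i).
Sum ≈ 2.9643.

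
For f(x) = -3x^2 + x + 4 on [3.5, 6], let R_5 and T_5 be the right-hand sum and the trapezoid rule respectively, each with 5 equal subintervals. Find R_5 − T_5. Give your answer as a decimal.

-17.1875

R_5 = -168.75.
T_5 = -151.5625.
R_5 − T_5 = -17.1875.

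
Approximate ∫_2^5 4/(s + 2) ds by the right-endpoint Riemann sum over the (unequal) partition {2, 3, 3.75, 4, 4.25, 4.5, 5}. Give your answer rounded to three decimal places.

Subinterval widths: 1, 0.75, 0.25, 0.25, 0.25, 0.5.
Right endpoints: 3, 3.75, 4, 4.25, 4.5, 5.
f(3) = 0.8, f(3.75) = 16/23, f(4) = 2/3, f(4.25) = 0.64, f(4.5) = 8/13, f(5) = 4/7.
Sum = Σ Δs_i · f(s_i).
Sum ≈ 2.088.

2.088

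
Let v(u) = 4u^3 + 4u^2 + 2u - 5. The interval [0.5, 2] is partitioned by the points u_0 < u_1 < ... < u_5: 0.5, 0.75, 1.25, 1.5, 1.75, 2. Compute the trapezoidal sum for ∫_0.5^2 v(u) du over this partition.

Subinterval widths: 0.25, 0.5, 0.25, 0.25, 0.25.
v(0.5) = -2.5, v(0.75) = 0.4375, v(1.25) = 11.5625, v(1.5) = 20.5, v(1.75) = 32.1875, v(2) = 47.
On each subinterval the trapezoid contributes (Δu_i/2)·[v(u_{i-1}) + v(u_i)].
Sum = 23.234375.

23.234375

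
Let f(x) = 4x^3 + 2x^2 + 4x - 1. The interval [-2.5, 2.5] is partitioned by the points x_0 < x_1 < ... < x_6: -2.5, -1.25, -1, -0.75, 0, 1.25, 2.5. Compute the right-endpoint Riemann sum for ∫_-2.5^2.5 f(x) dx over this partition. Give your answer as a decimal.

106.671875

Subinterval widths: 1.25, 0.25, 0.25, 0.75, 1.25, 1.25.
Right endpoints: -1.25, -1, -0.75, 0, 1.25, 2.5.
f(-1.25) = -10.6875, f(-1) = -7, f(-0.75) = -4.5625, f(0) = -1, f(1.25) = 14.9375, f(2.5) = 84.
Sum = Σ Δx_i · f(x_i).
Sum = 106.671875.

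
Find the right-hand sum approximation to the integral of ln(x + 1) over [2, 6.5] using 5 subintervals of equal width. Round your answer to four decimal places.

Δx = (6.5 − 2)/5 = 0.9.
Right endpoints: 2.9, 3.8, 4.7, 5.6, 6.5.
f(2.9) ≈ 1.3610, f(3.8) ≈ 1.5686, f(4.7) ≈ 1.7405, f(5.6) ≈ 1.8871, f(6.5) ≈ 2.0149.
Sum = Δx · [f(2.9) + f(3.8) + f(4.7) + f(5.6) + f(6.5)].
Sum ≈ 7.7148.

7.7148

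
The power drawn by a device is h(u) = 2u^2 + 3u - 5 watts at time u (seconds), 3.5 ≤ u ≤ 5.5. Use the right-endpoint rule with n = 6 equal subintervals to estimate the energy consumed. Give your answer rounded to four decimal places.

Δu = (5.5 − 3.5)/6 = 1/3.
Right endpoints: 23/6, 25/6, 4.5, 29/6, 31/6, 5.5.
h(23/6) = 323/9, h(25/6) = 380/9, h(4.5) = 49, h(29/6) = 506/9, h(31/6) = 575/9, h(5.5) = 72.
Sum = Δu · [h(23/6) + h(25/6) + h(4.5) + ...].
Sum ≈ 106.4074.

106.4074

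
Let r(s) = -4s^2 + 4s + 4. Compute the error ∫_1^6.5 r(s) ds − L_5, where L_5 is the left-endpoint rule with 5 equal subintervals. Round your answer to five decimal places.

-74.21333

Exact integral: ∫_1^6.5 r(s) ds ≈ -260.3333333.
L_5 = -186.12.
Error ≈ -260.3333333 − (-186.12) ≈ -74.21333.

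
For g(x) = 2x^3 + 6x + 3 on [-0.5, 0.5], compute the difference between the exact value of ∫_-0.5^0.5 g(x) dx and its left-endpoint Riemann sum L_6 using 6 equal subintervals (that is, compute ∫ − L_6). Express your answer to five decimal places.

0.54167

Exact integral: ∫_-0.5^0.5 g(x) dx = 3.
L_6 ≈ 2.4583333.
Error ≈ 3 − 2.4583333 ≈ 0.54167.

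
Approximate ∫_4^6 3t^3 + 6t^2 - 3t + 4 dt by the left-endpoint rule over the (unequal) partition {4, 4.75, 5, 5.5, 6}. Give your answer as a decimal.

912.72265625

Subinterval widths: 0.75, 0.25, 0.5, 0.5.
Left endpoints: 4, 4.75, 5, 5.5.
f(4) = 280, f(4.75) = 446.640625, f(5) = 514, f(5.5) = 668.125.
Sum = Σ Δt_i · f(t_i).
Sum = 912.72265625.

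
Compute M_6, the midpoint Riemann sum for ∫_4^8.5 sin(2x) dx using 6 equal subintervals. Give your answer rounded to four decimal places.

Δx = (8.5 − 4)/6 = 0.75.
Midpoints: 4.375, 5.125, 5.875, 6.625, 7.375, 8.125.
f(4.375) ≈ 0.6247, f(5.125) ≈ -0.7347, f(5.875) ≈ -0.7287, f(6.625) ≈ 0.6316, f(7.375) ≈ 0.8180, f(8.125) ≈ -0.5159.
Sum = Δx · [f(4.375) + f(5.125) + f(5.875) + ...].
Sum ≈ 0.0713.

0.0713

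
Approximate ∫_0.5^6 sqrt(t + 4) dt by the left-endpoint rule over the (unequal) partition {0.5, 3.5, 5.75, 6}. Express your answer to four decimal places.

Subinterval widths: 3, 2.25, 0.25.
Left endpoints: 0.5, 3.5, 5.75.
f(0.5) ≈ 2.1213, f(3.5) ≈ 2.7386, f(5.75) ≈ 3.1225.
Sum = Σ Δt_i · f(t_i).
Sum ≈ 13.3065.

13.3065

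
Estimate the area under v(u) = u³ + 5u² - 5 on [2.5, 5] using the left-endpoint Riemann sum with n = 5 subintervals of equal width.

267.1875

Δu = (5 − 2.5)/5 = 0.5.
Left endpoints: 2.5, 3, 3.5, 4, 4.5.
v(2.5) = 41.875, v(3) = 67, v(3.5) = 99.125, v(4) = 139, v(4.5) = 187.375.
Sum = Δu · [v(2.5) + v(3) + v(3.5) + v(4) + v(4.5)].
Sum = 267.1875.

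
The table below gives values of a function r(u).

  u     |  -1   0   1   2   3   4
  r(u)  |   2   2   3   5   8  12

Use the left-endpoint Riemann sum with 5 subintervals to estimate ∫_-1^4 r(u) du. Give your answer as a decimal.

Δu = 1.
Sum = 1·[2 + 2 + 3 + 5 + 8] = 20.

20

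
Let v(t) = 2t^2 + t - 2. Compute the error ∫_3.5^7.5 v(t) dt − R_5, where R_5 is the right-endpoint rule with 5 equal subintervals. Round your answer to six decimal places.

-37.653333

Exact integral: ∫_3.5^7.5 v(t) dt ≈ 266.66666667.
R_5 = 304.32.
Error ≈ 266.66666667 − 304.32 ≈ -37.653333.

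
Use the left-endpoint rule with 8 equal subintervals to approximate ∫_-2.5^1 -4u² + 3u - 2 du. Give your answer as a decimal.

-44.37890625

Δu = (1 − (-2.5))/8 = 0.4375.
Left endpoints: -2.5, -2.0625, -1.625, -1.1875, -0.75, -0.3125, 0.125, 0.5625.
f(-2.5) = -34.5, f(-2.0625) = -25.203125, f(-1.625) = -17.4375, f(-1.1875) = -11.203125, f(-0.75) = -6.5, f(-0.3125) = -3.328125, f(0.125) = -1.6875, f(0.5625) = -1.578125.
Sum = Δu · [f(-2.5) + f(-2.0625) + f(-1.625) + ...].
Sum = -44.37890625.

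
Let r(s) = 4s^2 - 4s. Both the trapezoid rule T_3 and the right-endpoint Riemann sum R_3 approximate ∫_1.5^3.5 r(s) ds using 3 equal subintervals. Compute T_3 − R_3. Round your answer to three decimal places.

-10.667

T_3 ≈ 33.25926.
R_3 ≈ 43.92593.
T_3 − R_3 ≈ -10.667.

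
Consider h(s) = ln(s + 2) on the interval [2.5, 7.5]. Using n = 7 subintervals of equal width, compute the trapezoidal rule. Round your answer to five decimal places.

Δs = (7.5 − 2.5)/7 = 5/7.
h(2.5) ≈ 1.50408, h(45/14) ≈ 1.65140, h(55/14) ≈ 1.77978, h(65/14) ≈ 1.89354, h(75/14) ≈ 1.99567, h(85/14) ≈ 2.08833, h(95/14) ≈ 2.17313, h(7.5) ≈ 2.25129.
T_7 = (Δs/2)·[h(s_0) + 2h(s_1) + ... + 2h(s_{6}) + h(s_7)].
Sum ≈ 9.61396.

9.61396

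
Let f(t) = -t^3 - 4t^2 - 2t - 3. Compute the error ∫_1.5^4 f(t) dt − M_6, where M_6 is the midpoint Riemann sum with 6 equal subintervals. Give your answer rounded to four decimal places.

-0.4431

Exact integral: ∫_1.5^4 f(t) dt ≈ -164.817708.
M_6 ≈ -164.374638.
Error ≈ -164.817708 − (-164.374638) ≈ -0.4431.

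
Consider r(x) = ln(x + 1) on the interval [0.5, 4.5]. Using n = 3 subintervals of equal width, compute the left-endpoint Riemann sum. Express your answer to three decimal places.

Δx = (4.5 − 0.5)/3 = 4/3.
Left endpoints: 0.5, 11/6, 19/6.
r(0.5) ≈ 0.405, r(11/6) ≈ 1.041, r(19/6) ≈ 1.427.
Sum = Δx · [r(0.5) + r(11/6) + r(19/6)].
Sum ≈ 3.832.

3.832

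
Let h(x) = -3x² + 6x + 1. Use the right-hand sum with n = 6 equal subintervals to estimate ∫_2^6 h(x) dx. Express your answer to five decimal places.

Δx = (6 − 2)/6 = 2/3.
Right endpoints: 8/3, 10/3, 4, 14/3, 16/3, 6.
h(8/3) = -13/3, h(10/3) = -37/3, h(4) = -23, h(14/3) = -109/3, h(16/3) = -157/3, h(6) = -71.
Sum = Δx · [h(8/3) + h(10/3) + h(4) + ...].
Sum ≈ -132.88889.

-132.88889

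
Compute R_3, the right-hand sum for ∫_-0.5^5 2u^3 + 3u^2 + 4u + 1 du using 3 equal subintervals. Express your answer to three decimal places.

861.056

Δu = (5 − (-0.5))/3 = 11/6.
Right endpoints: 4/3, 19/6, 5.
f(4/3) = 443/27, f(19/6) = 2896/27, f(5) = 346.
Sum = Δu · [f(4/3) + f(19/6) + f(5)].
Sum ≈ 861.056.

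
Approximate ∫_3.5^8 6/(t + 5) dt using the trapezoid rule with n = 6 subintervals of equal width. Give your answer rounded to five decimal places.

Δt = (8 − 3.5)/6 = 0.75.
f(3.5) = 12/17, f(4.25) = 24/37, f(5) = 0.6, f(5.75) = 24/43, f(6.5) = 12/23, f(7.25) = 24/49, f(8) = 6/13.
T_6 = (Δt/2)·[f(t_0) + 2f(t_1) + ... + 2f(t_{5}) + f(t_6)].
Sum ≈ 2.55153.

2.55153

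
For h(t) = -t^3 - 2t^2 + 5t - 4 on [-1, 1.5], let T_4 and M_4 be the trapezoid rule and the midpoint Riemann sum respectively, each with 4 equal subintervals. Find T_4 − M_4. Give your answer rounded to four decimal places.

-0.6714

T_4 ≈ -11.254883.
M_4 ≈ -10.583496.
T_4 − M_4 ≈ -0.6714.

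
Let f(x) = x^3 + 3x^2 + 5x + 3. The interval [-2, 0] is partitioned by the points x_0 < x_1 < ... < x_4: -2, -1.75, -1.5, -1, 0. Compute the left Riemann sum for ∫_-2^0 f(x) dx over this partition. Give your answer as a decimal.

Subinterval widths: 0.25, 0.25, 0.5, 1.
Left endpoints: -2, -1.75, -1.5, -1.
f(-2) = -3, f(-1.75) = -1.921875, f(-1.5) = -1.125, f(-1) = 0.
Sum = Σ Δx_i · f(x_i).
Sum = -1.79296875.

-1.79296875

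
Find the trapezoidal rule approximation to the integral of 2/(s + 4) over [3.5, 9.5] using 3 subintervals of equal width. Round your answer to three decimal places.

Δs = (9.5 − 3.5)/3 = 2.
f(3.5) = 4/15, f(5.5) = 4/19, f(7.5) = 4/23, f(9.5) = 4/27.
T_3 = (Δs/2)·[f(s_0) + 2f(s_1) + 2f(s_2) + f(s_3)].
Sum ≈ 1.184.

1.184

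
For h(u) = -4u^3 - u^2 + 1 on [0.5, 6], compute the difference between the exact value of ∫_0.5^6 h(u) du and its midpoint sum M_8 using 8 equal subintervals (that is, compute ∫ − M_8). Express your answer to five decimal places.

Exact integral: ∫_0.5^6 h(u) du ≈ -1362.3958333.
M_8 = -1353.73046875.
Error ≈ -1362.3958333 − (-1353.73046875) ≈ -8.66536.

-8.66536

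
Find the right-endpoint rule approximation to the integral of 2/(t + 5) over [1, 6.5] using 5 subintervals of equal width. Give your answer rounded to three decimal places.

Δt = (6.5 − 1)/5 = 1.1.
Right endpoints: 2.1, 3.2, 4.3, 5.4, 6.5.
f(2.1) = 20/71, f(3.2) = 10/41, f(4.3) = 20/93, f(5.4) = 5/26, f(6.5) = 4/23.
Sum = Δt · [f(2.1) + f(3.2) + f(4.3) + f(5.4) + f(6.5)].
Sum ≈ 1.218.

1.218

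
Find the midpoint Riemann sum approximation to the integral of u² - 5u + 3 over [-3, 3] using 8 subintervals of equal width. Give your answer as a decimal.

35.71875

Δu = (3 − (-3))/8 = 0.75.
Midpoints: -2.625, -1.875, -1.125, -0.375, 0.375, 1.125, 1.875, 2.625.
f(-2.625) = 23.015625, f(-1.875) = 15.890625, f(-1.125) = 9.890625, f(-0.375) = 5.015625, f(0.375) = 1.265625, f(1.125) = -1.359375, f(1.875) = -2.859375, f(2.625) = -3.234375.
Sum = Δu · [f(-2.625) + f(-1.875) + f(-1.125) + ...].
Sum = 35.71875.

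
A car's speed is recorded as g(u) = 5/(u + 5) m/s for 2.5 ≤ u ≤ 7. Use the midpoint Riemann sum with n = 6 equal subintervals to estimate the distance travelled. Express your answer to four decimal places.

2.3488

Δu = (7 − 2.5)/6 = 0.75.
Midpoints: 2.875, 3.625, 4.375, 5.125, 5.875, 6.625.
g(2.875) = 40/63, g(3.625) = 40/69, g(4.375) = 8/15, g(5.125) = 40/81, g(5.875) = 40/87, g(6.625) = 40/93.
Sum = Δu · [g(2.875) + g(3.625) + g(4.375) + ...].
Sum ≈ 2.3488.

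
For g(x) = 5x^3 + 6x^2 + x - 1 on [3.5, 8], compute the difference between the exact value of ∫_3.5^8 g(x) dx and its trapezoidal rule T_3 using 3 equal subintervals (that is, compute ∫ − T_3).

Exact integral: ∫_3.5^8 g(x) dx = 5892.046875.
T_3 = 6047.71875.
Error = 5892.046875 − 6047.71875 = -155.671875.

-155.671875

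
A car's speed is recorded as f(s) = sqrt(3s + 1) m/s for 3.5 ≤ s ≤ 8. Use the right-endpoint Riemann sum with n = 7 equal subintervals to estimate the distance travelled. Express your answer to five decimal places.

19.62370

Δs = (8 − 3.5)/7 = 9/14.
Right endpoints: 29/7, 67/14, 38/7, 85/14, 47/7, 103/14, 8.
f(29/7) ≈ 3.66450, f(67/14) ≈ 3.91882, f(38/7) ≈ 4.15761, f(85/14) ≈ 4.38341, f(47/7) ≈ 4.59814, f(103/14) ≈ 4.80327, f(8) ≈ 5.00000.
Sum = Δs · [f(29/7) + f(67/14) + f(38/7) + ...].
Sum ≈ 19.62370.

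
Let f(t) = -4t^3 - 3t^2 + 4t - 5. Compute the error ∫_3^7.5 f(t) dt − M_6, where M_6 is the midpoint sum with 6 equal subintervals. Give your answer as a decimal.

Exact integral: ∫_3^7.5 f(t) dt = -3405.9375.
M_6 = -3392.015625.
Error = -3405.9375 − (-3392.015625) = -13.921875.

-13.921875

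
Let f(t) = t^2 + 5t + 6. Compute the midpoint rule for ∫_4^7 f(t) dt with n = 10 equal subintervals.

193.4775

Δt = (7 − 4)/10 = 0.3.
Midpoints: 4.15, 4.45, 4.75, 5.05, 5.35, 5.65, 5.95, 6.25, 6.55, 6.85.
f(4.15) = 43.9725, f(4.45) = 48.0525, f(4.75) = 52.3125, f(5.05) = 56.7525, f(5.35) = 61.3725, f(5.65) = 66.1725, f(5.95) = 71.1525, f(6.25) = 76.3125, f(6.55) = 81.6525, f(6.85) = 87.1725.
Sum = Δt · [f(4.15) + f(4.45) + f(4.75) + ...].
Sum = 193.4775.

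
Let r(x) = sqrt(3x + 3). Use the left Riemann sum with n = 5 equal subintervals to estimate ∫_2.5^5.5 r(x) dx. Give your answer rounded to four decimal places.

Δx = (5.5 − 2.5)/5 = 0.6.
Left endpoints: 2.5, 3.1, 3.7, 4.3, 4.9.
r(2.5) ≈ 3.2404, r(3.1) ≈ 3.5071, r(3.7) ≈ 3.7550, r(4.3) ≈ 3.9875, r(4.9) ≈ 4.2071.
Sum = Δx · [r(2.5) + r(3.1) + r(3.7) + r(4.3) + r(4.9)].
Sum ≈ 11.2183.

11.2183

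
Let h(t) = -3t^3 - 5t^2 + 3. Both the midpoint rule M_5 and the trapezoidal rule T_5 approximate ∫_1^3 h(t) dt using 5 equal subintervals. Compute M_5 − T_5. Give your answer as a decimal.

M_5 = -96.72.
T_5 = -98.56.
M_5 − T_5 = 1.84.

1.84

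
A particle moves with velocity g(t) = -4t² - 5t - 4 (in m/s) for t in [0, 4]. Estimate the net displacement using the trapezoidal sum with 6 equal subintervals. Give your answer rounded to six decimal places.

Δt = (4 − 0)/6 = 2/3.
g(0) = -4, g(2/3) = -82/9, g(4/3) = -160/9, g(2) = -30, g(8/3) = -412/9, g(10/3) = -586/9, g(4) = -88.
T_6 = (Δt/2)·[g(t_0) + 2g(t_1) + ... + 2g(t_{5}) + g(t_6)].
Sum ≈ -142.518519.

-142.518519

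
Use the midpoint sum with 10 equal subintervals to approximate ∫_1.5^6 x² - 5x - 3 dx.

Δx = (6 − 1.5)/10 = 0.45.
Midpoints: 1.725, 2.175, 2.625, 3.075, 3.525, 3.975, 4.425, 4.875, 5.325, 5.775.
f(1.725) = -8.649375, f(2.175) = -9.144375, f(2.625) = -9.234375, f(3.075) = -8.919375, f(3.525) = -8.199375, f(3.975) = -7.074375, f(4.425) = -5.544375, f(4.875) = -3.609375, f(5.325) = -1.269375, f(5.775) = 1.475625.
Sum = Δx · [f(1.725) + f(2.175) + f(2.625) + ...].
Sum = -27.0759375.

-27.0759375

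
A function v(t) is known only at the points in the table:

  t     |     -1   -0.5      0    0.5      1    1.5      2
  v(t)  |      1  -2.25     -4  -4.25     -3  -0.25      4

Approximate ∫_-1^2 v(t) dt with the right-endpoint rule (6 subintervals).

-4.875

Δt = 0.5.
Sum = 0.5·[(-2.25) + (-4) + (-4.25) + (-3) + (-0.25) + 4] = -4.875.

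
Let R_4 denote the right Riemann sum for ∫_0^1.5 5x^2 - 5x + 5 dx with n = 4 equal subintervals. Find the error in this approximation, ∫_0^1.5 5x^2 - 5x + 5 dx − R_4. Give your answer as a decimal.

-0.87890625

Exact integral: ∫_0^1.5 f(x) dx = 7.5.
R_4 = 8.37890625.
Error = 7.5 − 8.37890625 = -0.87890625.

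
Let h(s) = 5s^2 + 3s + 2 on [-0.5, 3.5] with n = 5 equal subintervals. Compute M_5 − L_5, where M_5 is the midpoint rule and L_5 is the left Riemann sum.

M_5 = 96.6.
L_5 = 71.
M_5 − L_5 = 25.6.

25.6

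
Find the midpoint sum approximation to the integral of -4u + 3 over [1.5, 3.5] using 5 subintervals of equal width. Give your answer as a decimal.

-14

Δu = (3.5 − 1.5)/5 = 0.4.
Midpoints: 1.7, 2.1, 2.5, 2.9, 3.3.
f(1.7) = -3.8, f(2.1) = -5.4, f(2.5) = -7, f(2.9) = -8.6, f(3.3) = -10.2.
Sum = Δu · [f(1.7) + f(2.1) + f(2.5) + f(2.9) + f(3.3)].
Sum = -14.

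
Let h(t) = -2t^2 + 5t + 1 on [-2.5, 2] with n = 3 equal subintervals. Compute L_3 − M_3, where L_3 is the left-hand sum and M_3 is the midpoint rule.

L_3 = -40.5.
M_3 = -15.1875.
L_3 − M_3 = -25.3125.

-25.3125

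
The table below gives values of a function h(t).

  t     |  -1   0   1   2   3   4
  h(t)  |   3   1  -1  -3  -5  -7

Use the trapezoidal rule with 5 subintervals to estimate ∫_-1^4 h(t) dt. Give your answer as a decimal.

-10

Δt = 1.
T_5 = (1/2)·[3 + 2·1 + 2·(-1) + 2·(-3) + 2·(-5) + (-7)] = -10.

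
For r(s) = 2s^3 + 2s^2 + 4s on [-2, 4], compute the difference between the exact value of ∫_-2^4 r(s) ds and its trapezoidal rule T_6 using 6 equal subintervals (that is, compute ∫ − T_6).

Exact integral: ∫_-2^4 r(s) ds = 192.
T_6 = 200.
Error = 192 − 200 = -8.

-8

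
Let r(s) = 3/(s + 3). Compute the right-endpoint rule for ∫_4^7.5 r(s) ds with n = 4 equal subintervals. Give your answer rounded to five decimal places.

1.15606

Δs = (7.5 − 4)/4 = 0.875.
Right endpoints: 4.875, 5.75, 6.625, 7.5.
r(4.875) = 8/21, r(5.75) = 12/35, r(6.625) = 24/77, r(7.5) = 2/7.
Sum = Δs · [r(4.875) + r(5.75) + r(6.625) + r(7.5)].
Sum ≈ 1.15606.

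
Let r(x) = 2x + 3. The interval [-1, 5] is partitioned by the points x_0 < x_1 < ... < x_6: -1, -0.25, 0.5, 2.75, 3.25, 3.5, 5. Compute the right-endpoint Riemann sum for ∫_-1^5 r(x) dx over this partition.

50.75

Subinterval widths: 0.75, 0.75, 2.25, 0.5, 0.25, 1.5.
Right endpoints: -0.25, 0.5, 2.75, 3.25, 3.5, 5.
r(-0.25) = 2.5, r(0.5) = 4, r(2.75) = 8.5, r(3.25) = 9.5, r(3.5) = 10, r(5) = 13.
Sum = Σ Δx_i · r(x_i).
Sum = 50.75.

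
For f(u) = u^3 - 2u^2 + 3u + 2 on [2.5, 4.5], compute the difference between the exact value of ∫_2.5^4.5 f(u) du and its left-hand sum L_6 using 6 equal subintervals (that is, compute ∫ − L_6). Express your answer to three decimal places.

8.602

Exact integral: ∫_2.5^4.5 f(u) du ≈ 67.41667.
L_6 ≈ 58.81481.
Error ≈ 67.41667 − 58.81481 ≈ 8.602.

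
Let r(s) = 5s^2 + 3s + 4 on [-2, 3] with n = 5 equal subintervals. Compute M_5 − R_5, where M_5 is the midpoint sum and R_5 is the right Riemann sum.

M_5 = 83.75.
R_5 = 110.
M_5 − R_5 = -26.25.

-26.25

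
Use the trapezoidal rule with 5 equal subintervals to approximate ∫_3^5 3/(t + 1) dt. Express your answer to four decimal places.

Δt = (5 − 3)/5 = 0.4.
f(3) = 0.75, f(3.4) = 15/22, f(3.8) = 0.625, f(4.2) = 15/26, f(4.6) = 15/28, f(5) = 0.5.
T_5 = (Δt/2)·[f(t_0) + 2f(t_1) + ... + 2f(t_{4}) + f(t_5)].
Sum ≈ 1.2178.

1.2178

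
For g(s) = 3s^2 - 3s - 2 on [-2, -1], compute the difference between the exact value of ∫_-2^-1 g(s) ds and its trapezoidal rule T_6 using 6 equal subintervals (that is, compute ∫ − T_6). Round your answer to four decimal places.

-0.0139

Exact integral: ∫_-2^-1 g(s) ds = 9.5.
T_6 ≈ 9.513889.
Error ≈ 9.5 − 9.513889 ≈ -0.0139.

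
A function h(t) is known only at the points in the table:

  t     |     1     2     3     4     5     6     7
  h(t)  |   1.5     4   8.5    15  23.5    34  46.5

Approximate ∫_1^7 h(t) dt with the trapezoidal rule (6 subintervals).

109

Δt = 1.
T_6 = (1/2)·[1.5 + 2·4 + 2·8.5 + 2·15 + 2·23.5 + 2·34 + 46.5] = 109.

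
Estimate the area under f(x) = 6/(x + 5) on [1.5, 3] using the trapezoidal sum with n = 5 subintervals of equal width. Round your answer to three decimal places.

Δx = (3 − 1.5)/5 = 0.3.
f(1.5) = 12/13, f(1.8) = 15/17, f(2.1) = 60/71, f(2.4) = 30/37, f(2.7) = 60/77, f(3) = 0.75.
T_5 = (Δx/2)·[f(x_0) + 2f(x_1) + ... + 2f(x_{4}) + f(x_5)].
Sum ≈ 1.246.

1.246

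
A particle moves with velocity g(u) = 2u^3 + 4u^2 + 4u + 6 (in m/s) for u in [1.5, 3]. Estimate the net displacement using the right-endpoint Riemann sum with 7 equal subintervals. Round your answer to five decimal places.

Δu = (3 − 1.5)/7 = 3/14.
Right endpoints: 12/7, 27/14, 15/7, 33/14, 18/7, 39/14, 3.
g(12/7) = 11898/343, g(27/14) = 58911/1372, g(15/7) = 18048/343, g(33/14) = 87597/1372, g(18/7) = 26322/343, g(39/14) = 125427/1372, g(3) = 108.
Sum = Δu · [g(12/7) + g(27/14) + g(15/7) + ...].
Sum ≈ 100.76786.

100.76786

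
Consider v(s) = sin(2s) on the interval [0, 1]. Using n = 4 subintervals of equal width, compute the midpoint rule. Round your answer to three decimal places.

0.716

Δs = (1 − 0)/4 = 0.25.
Midpoints: 0.125, 0.375, 0.625, 0.875.
v(0.125) ≈ 0.247, v(0.375) ≈ 0.682, v(0.625) ≈ 0.949, v(0.875) ≈ 0.984.
Sum = Δs · [v(0.125) + v(0.375) + v(0.625) + v(0.875)].
Sum ≈ 0.716.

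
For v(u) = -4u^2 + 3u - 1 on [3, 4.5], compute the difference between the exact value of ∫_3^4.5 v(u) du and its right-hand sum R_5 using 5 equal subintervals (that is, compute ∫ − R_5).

6.165

Exact integral: ∫_3^4.5 v(u) du = -70.125.
R_5 = -76.29.
Error = -70.125 − (-76.29) = 6.165.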